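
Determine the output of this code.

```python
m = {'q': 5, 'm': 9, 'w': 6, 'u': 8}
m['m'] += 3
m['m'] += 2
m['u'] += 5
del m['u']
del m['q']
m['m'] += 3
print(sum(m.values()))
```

m['m'] = 9+3 = 12 → {'q': 5, 'm': 12, 'w': 6, 'u': 8}
m['m'] = 12+2 = 14 → {'q': 5, 'm': 14, 'w': 6, 'u': 8}
m['u'] = 8+5 = 13 → {'q': 5, 'm': 14, 'w': 6, 'u': 13}
del 'u' → {'q': 5, 'm': 14, 'w': 6}
del 'q' → {'m': 14, 'w': 6}
m['m'] = 14+3 = 17 → {'m': 17, 'w': 6}
sum of values = 23

23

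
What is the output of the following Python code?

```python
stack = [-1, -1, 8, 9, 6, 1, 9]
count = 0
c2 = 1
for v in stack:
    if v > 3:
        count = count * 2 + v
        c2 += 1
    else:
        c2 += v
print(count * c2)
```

484

v=-1: not >3; c2=0
v=-1: not >3; c2=-1
v=8: >3, count = 0*2+8 = 8; c2=0
v=9: >3, count = 8*2+9 = 25; c2=1
v=6: >3, count = 25*2+6 = 56; c2=2
v=1: not >3; c2=3
v=9: >3, count = 56*2+9 = 121; c2=4
count*c2 = 121*4 = 484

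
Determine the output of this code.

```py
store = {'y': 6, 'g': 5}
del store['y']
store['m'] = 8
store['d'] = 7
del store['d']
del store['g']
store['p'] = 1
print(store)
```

{'m': 8, 'p': 1}

del 'y' → {'g': 5}
store['m'] = 8 → {'g': 5, 'm': 8}
store['d'] = 7 → {'g': 5, 'm': 8, 'd': 7}
del 'd' → {'g': 5, 'm': 8}
del 'g' → {'m': 8}
store['p'] = 1 → {'m': 8, 'p': 1}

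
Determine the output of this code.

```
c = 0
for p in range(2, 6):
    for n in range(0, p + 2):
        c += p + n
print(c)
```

134

p=2,n=0: c = 0+2 = 2
p=2,n=1: c = 2+3 = 5
p=2,n=2: c = 5+4 = 9
p=2,n=3: c = 9+5 = 14
p=3,n=0: c = 14+3 = 17
p=3,n=1: c = 17+4 = 21
p=3,n=2: c = 21+5 = 26
p=3,n=3: c = 26+6 = 32
p=3,n=4: c = 32+7 = 39
p=4,n=0: c = 39+4 = 43
p=4,n=1: c = 43+5 = 48
p=4,n=2: c = 48+6 = 54
p=4,n=3: c = 54+7 = 61
p=4,n=4: c = 61+8 = 69
p=4,n=5: c = 69+9 = 78
p=5,n=0: c = 78+5 = 83
p=5,n=1: c = 83+6 = 89
p=5,n=2: c = 89+7 = 96
p=5,n=3: c = 96+8 = 104
p=5,n=4: c = 104+9 = 113
p=5,n=5: c = 113+10 = 123
p=5,n=6: c = 123+11 = 134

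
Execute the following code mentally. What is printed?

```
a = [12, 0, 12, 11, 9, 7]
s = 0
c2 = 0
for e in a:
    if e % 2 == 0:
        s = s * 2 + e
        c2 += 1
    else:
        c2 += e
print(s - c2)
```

e=12: even, s = 0*2+12 = 12; c2=1
e=0: even, s = 12*2+0 = 24; c2=2
e=12: even, s = 24*2+12 = 60; c2=3
e=11: not even; c2=14
e=9: not even; c2=23
e=7: not even; c2=30
s-c2 = 60-30 = 30

30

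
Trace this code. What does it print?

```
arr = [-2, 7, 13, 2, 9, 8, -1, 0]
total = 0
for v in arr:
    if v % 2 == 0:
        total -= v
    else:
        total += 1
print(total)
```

-4

v=-2: even, total = 0-(-2) = 2
v=7: not even, total = 2+1 = 3
v=13: not even, total = 3+1 = 4
v=2: even, total = 4-2 = 2
v=9: not even, total = 2+1 = 3
v=8: even, total = 3-8 = -5
v=-1: not even, total = (-5)+1 = -4
v=0: even, total = (-4)-0 = -4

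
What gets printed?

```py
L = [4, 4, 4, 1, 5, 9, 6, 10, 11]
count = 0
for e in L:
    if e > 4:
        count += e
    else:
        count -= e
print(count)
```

e=4: not >4, count = 0-4 = -4
e=4: not >4, count = (-4)-4 = -8
e=4: not >4, count = (-8)-4 = -12
e=1: not >4, count = (-12)-1 = -13
e=5: >4, count = (-13)+5 = -8
e=9: >4, count = (-8)+9 = 1
e=6: >4, count = 1+6 = 7
e=10: >4, count = 7+10 = 17
e=11: >4, count = 17+11 = 28

28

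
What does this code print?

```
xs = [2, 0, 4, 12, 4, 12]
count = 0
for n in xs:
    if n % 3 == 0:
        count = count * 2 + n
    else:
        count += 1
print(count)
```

50

n=2: not %3==0, count = 0+1 = 1
n=0: %3==0, count = 1*2+0 = 2
n=4: not %3==0, count = 2+1 = 3
n=12: %3==0, count = 3*2+12 = 18
n=4: not %3==0, count = 18+1 = 19
n=12: %3==0, count = 19*2+12 = 50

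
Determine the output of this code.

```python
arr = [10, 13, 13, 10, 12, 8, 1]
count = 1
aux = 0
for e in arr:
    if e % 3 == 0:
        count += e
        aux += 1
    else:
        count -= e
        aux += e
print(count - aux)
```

e=10: not %3==0, count = 1-10 = -9; aux=10
e=13: not %3==0, count = (-9)-13 = -22; aux=23
e=13: not %3==0, count = (-22)-13 = -35; aux=36
e=10: not %3==0, count = (-35)-10 = -45; aux=46
e=12: %3==0, count = (-45)+12 = -33; aux=47
e=8: not %3==0, count = (-33)-8 = -41; aux=55
e=1: not %3==0, count = (-41)-1 = -42; aux=56
count-aux = (-42)-56 = -98

-98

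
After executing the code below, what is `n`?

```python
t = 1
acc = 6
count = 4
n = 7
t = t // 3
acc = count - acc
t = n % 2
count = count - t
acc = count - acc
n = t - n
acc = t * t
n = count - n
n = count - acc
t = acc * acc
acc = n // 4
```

t = 1//3 = 0
acc = 4-6 = -2
t = 7%2 = 1
count = 4-1 = 3
acc = 3-(-2) = 5
n = 1-7 = -6
acc = 1*1 = 1
n = 3-(-6) = 9
n = 3-1 = 2
t = 1*1 = 1
acc = 2//4 = 0

2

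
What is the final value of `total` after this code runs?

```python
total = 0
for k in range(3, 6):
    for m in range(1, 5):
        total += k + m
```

k=3,m=1: total = 0+4 = 4
k=3,m=2: total = 4+5 = 9
k=3,m=3: total = 9+6 = 15
k=3,m=4: total = 15+7 = 22
k=4,m=1: total = 22+5 = 27
k=4,m=2: total = 27+6 = 33
k=4,m=3: total = 33+7 = 40
k=4,m=4: total = 40+8 = 48
k=5,m=1: total = 48+6 = 54
k=5,m=2: total = 54+7 = 61
k=5,m=3: total = 61+8 = 69
k=5,m=4: total = 69+9 = 78

78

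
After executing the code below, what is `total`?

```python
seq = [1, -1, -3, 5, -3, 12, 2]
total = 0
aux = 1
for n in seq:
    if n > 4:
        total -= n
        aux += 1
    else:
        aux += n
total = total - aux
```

n=1: not >4; aux=2
n=-1: not >4; aux=1
n=-3: not >4; aux=-2
n=5: >4, total = 0-5 = -5; aux=-1
n=-3: not >4; aux=-4
n=12: >4, total = (-5)-12 = -17; aux=-3
n=2: not >4; aux=-1
total-aux = (-17)-(-1) = -16

-16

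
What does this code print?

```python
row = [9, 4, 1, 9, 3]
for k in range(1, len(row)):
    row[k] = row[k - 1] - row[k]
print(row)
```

k=1: row[1] = 9-4 = 5 → [9, 5, 1, 9, 3]
k=2: row[2] = 5-1 = 4 → [9, 5, 4, 9, 3]
k=3: row[3] = 4-9 = -5 → [9, 5, 4, -5, 3]
k=4: row[4] = (-5)-3 = -8 → [9, 5, 4, -5, -8]

[9, 5, 4, -5, -8]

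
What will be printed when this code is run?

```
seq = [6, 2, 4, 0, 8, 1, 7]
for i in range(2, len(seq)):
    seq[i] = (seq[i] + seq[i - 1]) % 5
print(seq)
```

i=2: seq[2] = (4+2)%5 = 1 → [6, 2, 1, 0, 8, 1, 7]
i=3: seq[3] = (0+1)%5 = 1 → [6, 2, 1, 1, 8, 1, 7]
i=4: seq[4] = (8+1)%5 = 4 → [6, 2, 1, 1, 4, 1, 7]
i=5: seq[5] = (1+4)%5 = 0 → [6, 2, 1, 1, 4, 0, 7]
i=6: seq[6] = (7+0)%5 = 2 → [6, 2, 1, 1, 4, 0, 2]

[6, 2, 1, 1, 4, 0, 2]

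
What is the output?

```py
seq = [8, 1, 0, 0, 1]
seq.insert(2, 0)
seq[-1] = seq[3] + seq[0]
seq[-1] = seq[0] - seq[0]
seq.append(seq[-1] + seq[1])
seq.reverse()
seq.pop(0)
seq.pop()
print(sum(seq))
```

1

insert 0 at 2 → [8, 1, 0, 0, 0, 1]
seq[-1] = seq[3]+seq[0] = 0+8 = 8 → [8, 1, 0, 0, 0, 8]
seq[-1] = seq[0]-seq[0] = 8-8 = 0 → [8, 1, 0, 0, 0, 0]
append seq[-1]+seq[1] = 0+1 = 1 → [8, 1, 0, 0, 0, 0, 1]
reverse → [1, 0, 0, 0, 0, 1, 8]
pop(0) removes 1 → [0, 0, 0, 0, 1, 8]
pop() removes 8 → [0, 0, 0, 0, 1]
sum = 1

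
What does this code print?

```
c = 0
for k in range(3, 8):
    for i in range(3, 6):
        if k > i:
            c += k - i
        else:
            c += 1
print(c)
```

25

k=3,i=3: not 3>3, c = 0+1 = 1
k=3,i=4: not 3>4, c = 1+1 = 2
k=3,i=5: not 3>5, c = 2+1 = 3
k=4,i=3: 4>3, c = 3+1 = 4
k=4,i=4: not 4>4, c = 4+1 = 5
k=4,i=5: not 4>5, c = 5+1 = 6
k=5,i=3: 5>3, c = 6+2 = 8
k=5,i=4: 5>4, c = 8+1 = 9
k=5,i=5: not 5>5, c = 9+1 = 10
k=6,i=3: 6>3, c = 10+3 = 13
k=6,i=4: 6>4, c = 13+2 = 15
k=6,i=5: 6>5, c = 15+1 = 16
k=7,i=3: 7>3, c = 16+4 = 20
k=7,i=4: 7>4, c = 20+3 = 23
k=7,i=5: 7>5, c = 23+2 = 25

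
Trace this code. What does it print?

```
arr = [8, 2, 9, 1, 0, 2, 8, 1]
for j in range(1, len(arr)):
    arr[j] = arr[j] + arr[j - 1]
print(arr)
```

j=1: arr[1] = 2+8 = 10 → [8, 10, 9, 1, 0, 2, 8, 1]
j=2: arr[2] = 9+10 = 19 → [8, 10, 19, 1, 0, 2, 8, 1]
j=3: arr[3] = 1+19 = 20 → [8, 10, 19, 20, 0, 2, 8, 1]
j=4: arr[4] = 0+20 = 20 → [8, 10, 19, 20, 20, 2, 8, 1]
j=5: arr[5] = 2+20 = 22 → [8, 10, 19, 20, 20, 22, 8, 1]
j=6: arr[6] = 8+22 = 30 → [8, 10, 19, 20, 20, 22, 30, 1]
j=7: arr[7] = 1+30 = 31 → [8, 10, 19, 20, 20, 22, 30, 31]

[8, 10, 19, 20, 20, 22, 30, 31]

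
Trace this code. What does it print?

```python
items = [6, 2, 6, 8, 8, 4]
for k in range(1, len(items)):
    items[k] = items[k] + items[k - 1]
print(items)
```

k=1: items[1] = 2+6 = 8 → [6, 8, 6, 8, 8, 4]
k=2: items[2] = 6+8 = 14 → [6, 8, 14, 8, 8, 4]
k=3: items[3] = 8+14 = 22 → [6, 8, 14, 22, 8, 4]
k=4: items[4] = 8+22 = 30 → [6, 8, 14, 22, 30, 4]
k=5: items[5] = 4+30 = 34 → [6, 8, 14, 22, 30, 34]

[6, 8, 14, 22, 30, 34]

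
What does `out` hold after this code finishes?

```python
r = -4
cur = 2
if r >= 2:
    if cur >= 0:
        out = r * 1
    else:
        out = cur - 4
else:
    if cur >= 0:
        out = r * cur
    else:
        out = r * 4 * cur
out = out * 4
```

-32

r=-4, cur=2
r >= 2 is False; cur >= 0 is True
→ out = r * cur = -8
out = (-8)*4 = -32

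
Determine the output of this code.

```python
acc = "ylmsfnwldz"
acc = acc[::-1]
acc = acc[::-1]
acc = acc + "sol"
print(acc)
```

reverse → 'zdlwnfsmly'
reverse → 'ylmsfnwldz'
+ 'sol' → 'ylmsfnwldzsol'

ylmsfnwldzsol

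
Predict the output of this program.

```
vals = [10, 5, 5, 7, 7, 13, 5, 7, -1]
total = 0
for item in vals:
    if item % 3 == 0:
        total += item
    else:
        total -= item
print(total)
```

-58

item=10: not %3==0, total = 0-10 = -10
item=5: not %3==0, total = (-10)-5 = -15
item=5: not %3==0, total = (-15)-5 = -20
item=7: not %3==0, total = (-20)-7 = -27
item=7: not %3==0, total = (-27)-7 = -34
item=13: not %3==0, total = (-34)-13 = -47
item=5: not %3==0, total = (-47)-5 = -52
item=7: not %3==0, total = (-52)-7 = -59
item=-1: not %3==0, total = (-59)-(-1) = -58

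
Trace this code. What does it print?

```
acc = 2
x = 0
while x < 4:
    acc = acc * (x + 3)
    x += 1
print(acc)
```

x=0: acc = 2*3 = 6
x=1: acc = 6*4 = 24
x=2: acc = 24*5 = 120
x=3: acc = 120*6 = 720

720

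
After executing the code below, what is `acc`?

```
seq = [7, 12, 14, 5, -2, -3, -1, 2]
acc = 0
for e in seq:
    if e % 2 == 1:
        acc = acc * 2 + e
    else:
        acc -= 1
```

48

e=7: odd, acc = 0*2+7 = 7
e=12: not odd, acc = 7-1 = 6
e=14: not odd, acc = 6-1 = 5
e=5: odd, acc = 5*2+5 = 15
e=-2: not odd, acc = 15-1 = 14
e=-3: odd, acc = 14*2+(-3) = 25
e=-1: odd, acc = 25*2+(-1) = 49
e=2: not odd, acc = 49-1 = 48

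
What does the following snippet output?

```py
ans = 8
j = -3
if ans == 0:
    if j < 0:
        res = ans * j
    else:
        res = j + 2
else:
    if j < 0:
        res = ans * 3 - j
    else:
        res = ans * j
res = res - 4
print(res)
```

23

ans=8, j=-3
ans == 0 is False; j < 0 is True
→ res = ans * 3 - j = 27
res = 27-4 = 23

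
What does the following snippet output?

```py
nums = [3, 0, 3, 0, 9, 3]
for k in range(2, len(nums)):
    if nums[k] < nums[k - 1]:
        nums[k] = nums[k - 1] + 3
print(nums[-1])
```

12

k=2: 3>=0, unchanged → [3, 0, 3, 0, 9, 3]
k=3: 0<3, nums[3] = 3+3 = 6 → [3, 0, 3, 6, 9, 3]
k=4: 9>=6, unchanged → [3, 0, 3, 6, 9, 3]
k=5: 3<9, nums[5] = 9+3 = 12 → [3, 0, 3, 6, 9, 12]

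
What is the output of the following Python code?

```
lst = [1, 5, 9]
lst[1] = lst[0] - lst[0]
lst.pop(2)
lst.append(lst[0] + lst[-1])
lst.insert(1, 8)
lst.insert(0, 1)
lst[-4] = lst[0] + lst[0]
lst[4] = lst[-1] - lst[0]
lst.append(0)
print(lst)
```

lst[1] = lst[0]-lst[0] = 1-1 = 0 → [1, 0, 9]
pop(2) removes 9 → [1, 0]
append lst[0]+lst[-1] = 1+0 = 1 → [1, 0, 1]
insert 8 at 1 → [1, 8, 0, 1]
insert 1 at 0 → [1, 1, 8, 0, 1]
lst[-4] = lst[0]+lst[0] = 1+1 = 2 → [1, 2, 8, 0, 1]
lst[4] = lst[-1]-lst[0] = 1-1 = 0 → [1, 2, 8, 0, 0]
append 0 → [1, 2, 8, 0, 0, 0]

[1, 2, 8, 0, 0, 0]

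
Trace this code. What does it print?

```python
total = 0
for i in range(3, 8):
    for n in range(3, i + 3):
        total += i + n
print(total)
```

i=3,n=3: total = 0+6 = 6
i=3,n=4: total = 6+7 = 13
i=3,n=5: total = 13+8 = 21
i=4,n=3: total = 21+7 = 28
i=4,n=4: total = 28+8 = 36
i=4,n=5: total = 36+9 = 45
i=4,n=6: total = 45+10 = 55
i=5,n=3: total = 55+8 = 63
i=5,n=4: total = 63+9 = 72
i=5,n=5: total = 72+10 = 82
i=5,n=6: total = 82+11 = 93
i=5,n=7: total = 93+12 = 105
i=6,n=3: total = 105+9 = 114
i=6,n=4: total = 114+10 = 124
i=6,n=5: total = 124+11 = 135
i=6,n=6: total = 135+12 = 147
i=6,n=7: total = 147+13 = 160
i=6,n=8: total = 160+14 = 174
i=7,n=3: total = 174+10 = 184
i=7,n=4: total = 184+11 = 195
i=7,n=5: total = 195+12 = 207
i=7,n=6: total = 207+13 = 220
i=7,n=7: total = 220+14 = 234
i=7,n=8: total = 234+15 = 249
i=7,n=9: total = 249+16 = 265

265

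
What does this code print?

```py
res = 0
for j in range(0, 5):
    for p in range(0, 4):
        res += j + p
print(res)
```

j=0,p=0: res = 0+0 = 0
j=0,p=1: res = 0+1 = 1
j=0,p=2: res = 1+2 = 3
j=0,p=3: res = 3+3 = 6
j=1,p=0: res = 6+1 = 7
j=1,p=1: res = 7+2 = 9
j=1,p=2: res = 9+3 = 12
j=1,p=3: res = 12+4 = 16
j=2,p=0: res = 16+2 = 18
j=2,p=1: res = 18+3 = 21
j=2,p=2: res = 21+4 = 25
j=2,p=3: res = 25+5 = 30
j=3,p=0: res = 30+3 = 33
j=3,p=1: res = 33+4 = 37
j=3,p=2: res = 37+5 = 42
j=3,p=3: res = 42+6 = 48
j=4,p=0: res = 48+4 = 52
j=4,p=1: res = 52+5 = 57
j=4,p=2: res = 57+6 = 63
j=4,p=3: res = 63+7 = 70

70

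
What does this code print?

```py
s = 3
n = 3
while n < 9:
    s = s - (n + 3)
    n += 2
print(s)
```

n=3: s = 3-6 = -3
n=5: s = (-3)-8 = -11
n=7: s = (-11)-10 = -21

-21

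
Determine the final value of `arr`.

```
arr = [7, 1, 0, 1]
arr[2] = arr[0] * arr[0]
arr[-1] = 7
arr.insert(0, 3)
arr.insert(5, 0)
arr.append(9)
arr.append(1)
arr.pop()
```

arr[2] = arr[0]*arr[0] = 7*7 = 49 → [7, 1, 49, 1]
arr[-1] = 7 → [7, 1, 49, 7]
insert 3 at 0 → [3, 7, 1, 49, 7]
insert 0 at 5 → [3, 7, 1, 49, 7, 0]
append 9 → [3, 7, 1, 49, 7, 0, 9]
append 1 → [3, 7, 1, 49, 7, 0, 9, 1]
pop() removes 1 → [3, 7, 1, 49, 7, 0, 9]

[3, 7, 1, 49, 7, 0, 9]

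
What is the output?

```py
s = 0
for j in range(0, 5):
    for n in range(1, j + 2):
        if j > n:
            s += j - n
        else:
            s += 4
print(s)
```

j=0,n=1: not 0>1, s = 0+4 = 4
j=1,n=1: not 1>1, s = 4+4 = 8
j=1,n=2: not 1>2, s = 8+4 = 12
j=2,n=1: 2>1, s = 12+1 = 13
j=2,n=2: not 2>2, s = 13+4 = 17
j=2,n=3: not 2>3, s = 17+4 = 21
j=3,n=1: 3>1, s = 21+2 = 23
j=3,n=2: 3>2, s = 23+1 = 24
j=3,n=3: not 3>3, s = 24+4 = 28
j=3,n=4: not 3>4, s = 28+4 = 32
j=4,n=1: 4>1, s = 32+3 = 35
j=4,n=2: 4>2, s = 35+2 = 37
j=4,n=3: 4>3, s = 37+1 = 38
j=4,n=4: not 4>4, s = 38+4 = 42
j=4,n=5: not 4>5, s = 42+4 = 46

46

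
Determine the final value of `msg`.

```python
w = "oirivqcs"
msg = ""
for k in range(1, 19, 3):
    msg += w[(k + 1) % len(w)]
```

'rqoici'

k=1: add w[2]='r' → 'r'
k=4: add w[5]='q' → 'rq'
k=7: add w[0]='o' → 'rqo'
k=10: add w[3]='i' → 'rqoi'
k=13: add w[6]='c' → 'rqoic'
k=16: add w[1]='i' → 'rqoici'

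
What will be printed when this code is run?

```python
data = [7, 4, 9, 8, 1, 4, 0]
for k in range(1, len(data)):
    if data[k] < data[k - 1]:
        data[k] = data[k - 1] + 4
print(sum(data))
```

k=1: 4<7, data[1] = 7+4 = 11 → [7, 11, 9, 8, 1, 4, 0]
k=2: 9<11, data[2] = 11+4 = 15 → [7, 11, 15, 8, 1, 4, 0]
k=3: 8<15, data[3] = 15+4 = 19 → [7, 11, 15, 19, 1, 4, 0]
k=4: 1<19, data[4] = 19+4 = 23 → [7, 11, 15, 19, 23, 4, 0]
k=5: 4<23, data[5] = 23+4 = 27 → [7, 11, 15, 19, 23, 27, 0]
k=6: 0<27, data[6] = 27+4 = 31 → [7, 11, 15, 19, 23, 27, 31]
sum = 133

133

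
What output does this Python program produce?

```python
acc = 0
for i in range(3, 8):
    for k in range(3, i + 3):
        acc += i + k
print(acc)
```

265

i=3,k=3: acc = 0+6 = 6
i=3,k=4: acc = 6+7 = 13
i=3,k=5: acc = 13+8 = 21
i=4,k=3: acc = 21+7 = 28
i=4,k=4: acc = 28+8 = 36
i=4,k=5: acc = 36+9 = 45
i=4,k=6: acc = 45+10 = 55
i=5,k=3: acc = 55+8 = 63
i=5,k=4: acc = 63+9 = 72
i=5,k=5: acc = 72+10 = 82
i=5,k=6: acc = 82+11 = 93
i=5,k=7: acc = 93+12 = 105
i=6,k=3: acc = 105+9 = 114
i=6,k=4: acc = 114+10 = 124
i=6,k=5: acc = 124+11 = 135
i=6,k=6: acc = 135+12 = 147
i=6,k=7: acc = 147+13 = 160
i=6,k=8: acc = 160+14 = 174
i=7,k=3: acc = 174+10 = 184
i=7,k=4: acc = 184+11 = 195
i=7,k=5: acc = 195+12 = 207
i=7,k=6: acc = 207+13 = 220
i=7,k=7: acc = 220+14 = 234
i=7,k=8: acc = 234+15 = 249
i=7,k=9: acc = 249+16 = 265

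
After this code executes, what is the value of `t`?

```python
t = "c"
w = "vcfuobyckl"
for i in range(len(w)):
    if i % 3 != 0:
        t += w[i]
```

'ccfobck'

i=0: skip
i=1: add 'c' → 'cc'
i=2: add 'f' → 'ccf'
i=3: skip
i=4: add 'o' → 'ccfo'
i=5: add 'b' → 'ccfob'
i=6: skip
i=7: add 'c' → 'ccfobc'
i=8: add 'k' → 'ccfobck'
i=9: skip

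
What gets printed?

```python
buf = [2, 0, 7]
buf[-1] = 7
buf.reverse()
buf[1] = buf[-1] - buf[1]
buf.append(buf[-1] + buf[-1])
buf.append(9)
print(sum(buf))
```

buf[-1] = 7 → [2, 0, 7]
reverse → [7, 0, 2]
buf[1] = buf[-1]-buf[1] = 2-0 = 2 → [7, 2, 2]
append buf[-1]+buf[-1] = 2+2 = 4 → [7, 2, 2, 4]
append 9 → [7, 2, 2, 4, 9]
sum = 24

24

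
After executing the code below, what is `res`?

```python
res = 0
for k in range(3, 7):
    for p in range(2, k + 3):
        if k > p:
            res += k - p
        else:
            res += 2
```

44

k=3,p=2: 3>2, res = 0+1 = 1
k=3,p=3: not 3>3, res = 1+2 = 3
k=3,p=4: not 3>4, res = 3+2 = 5
k=3,p=5: not 3>5, res = 5+2 = 7
k=4,p=2: 4>2, res = 7+2 = 9
k=4,p=3: 4>3, res = 9+1 = 10
k=4,p=4: not 4>4, res = 10+2 = 12
k=4,p=5: not 4>5, res = 12+2 = 14
k=4,p=6: not 4>6, res = 14+2 = 16
k=5,p=2: 5>2, res = 16+3 = 19
k=5,p=3: 5>3, res = 19+2 = 21
k=5,p=4: 5>4, res = 21+1 = 22
k=5,p=5: not 5>5, res = 22+2 = 24
k=5,p=6: not 5>6, res = 24+2 = 26
k=5,p=7: not 5>7, res = 26+2 = 28
k=6,p=2: 6>2, res = 28+4 = 32
k=6,p=3: 6>3, res = 32+3 = 35
k=6,p=4: 6>4, res = 35+2 = 37
k=6,p=5: 6>5, res = 37+1 = 38
k=6,p=6: not 6>6, res = 38+2 = 40
k=6,p=7: not 6>7, res = 40+2 = 42
k=6,p=8: not 6>8, res = 42+2 = 44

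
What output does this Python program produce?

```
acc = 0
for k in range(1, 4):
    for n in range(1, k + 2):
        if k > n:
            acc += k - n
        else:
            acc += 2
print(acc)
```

16

k=1,n=1: not 1>1, acc = 0+2 = 2
k=1,n=2: not 1>2, acc = 2+2 = 4
k=2,n=1: 2>1, acc = 4+1 = 5
k=2,n=2: not 2>2, acc = 5+2 = 7
k=2,n=3: not 2>3, acc = 7+2 = 9
k=3,n=1: 3>1, acc = 9+2 = 11
k=3,n=2: 3>2, acc = 11+1 = 12
k=3,n=3: not 3>3, acc = 12+2 = 14
k=3,n=4: not 3>4, acc = 14+2 = 16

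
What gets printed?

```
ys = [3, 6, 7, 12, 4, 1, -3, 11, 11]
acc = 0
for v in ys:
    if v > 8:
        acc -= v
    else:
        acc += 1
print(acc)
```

-28

v=3: not >8, acc = 0+1 = 1
v=6: not >8, acc = 1+1 = 2
v=7: not >8, acc = 2+1 = 3
v=12: >8, acc = 3-12 = -9
v=4: not >8, acc = (-9)+1 = -8
v=1: not >8, acc = (-8)+1 = -7
v=-3: not >8, acc = (-7)+1 = -6
v=11: >8, acc = (-6)-11 = -17
v=11: >8, acc = (-17)-11 = -28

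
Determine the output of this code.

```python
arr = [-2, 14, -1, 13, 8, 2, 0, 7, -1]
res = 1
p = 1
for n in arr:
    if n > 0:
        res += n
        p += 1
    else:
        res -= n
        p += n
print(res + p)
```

n=-2: not >0, res = 1-(-2) = 3; p=-1
n=14: >0, res = 3+14 = 17; p=0
n=-1: not >0, res = 17-(-1) = 18; p=-1
n=13: >0, res = 18+13 = 31; p=0
n=8: >0, res = 31+8 = 39; p=1
n=2: >0, res = 39+2 = 41; p=2
n=0: not >0, res = 41-0 = 41; p=2
n=7: >0, res = 41+7 = 48; p=3
n=-1: not >0, res = 48-(-1) = 49; p=2
res+p = 49+2 = 51

51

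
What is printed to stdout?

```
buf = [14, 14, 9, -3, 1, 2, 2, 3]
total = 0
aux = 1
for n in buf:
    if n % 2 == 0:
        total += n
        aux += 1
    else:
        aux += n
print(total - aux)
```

17

n=14: even, total = 0+14 = 14; aux=2
n=14: even, total = 14+14 = 28; aux=3
n=9: not even; aux=12
n=-3: not even; aux=9
n=1: not even; aux=10
n=2: even, total = 28+2 = 30; aux=11
n=2: even, total = 30+2 = 32; aux=12
n=3: not even; aux=15
total-aux = 32-15 = 17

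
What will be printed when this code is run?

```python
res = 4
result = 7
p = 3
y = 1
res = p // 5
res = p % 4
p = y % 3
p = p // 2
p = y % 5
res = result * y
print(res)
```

res = 3//5 = 0
res = 3%4 = 3
p = 1%3 = 1
p = 1//2 = 0
p = 1%5 = 1
res = 7*1 = 7

7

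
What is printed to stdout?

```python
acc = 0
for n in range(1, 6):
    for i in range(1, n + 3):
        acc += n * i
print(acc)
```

n=1,i=1: acc = 0+1 = 1
n=1,i=2: acc = 1+2 = 3
n=1,i=3: acc = 3+3 = 6
n=2,i=1: acc = 6+2 = 8
n=2,i=2: acc = 8+4 = 12
n=2,i=3: acc = 12+6 = 18
n=2,i=4: acc = 18+8 = 26
n=3,i=1: acc = 26+3 = 29
n=3,i=2: acc = 29+6 = 35
n=3,i=3: acc = 35+9 = 44
n=3,i=4: acc = 44+12 = 56
n=3,i=5: acc = 56+15 = 71
n=4,i=1: acc = 71+4 = 75
n=4,i=2: acc = 75+8 = 83
n=4,i=3: acc = 83+12 = 95
n=4,i=4: acc = 95+16 = 111
n=4,i=5: acc = 111+20 = 131
n=4,i=6: acc = 131+24 = 155
n=5,i=1: acc = 155+5 = 160
n=5,i=2: acc = 160+10 = 170
n=5,i=3: acc = 170+15 = 185
n=5,i=4: acc = 185+20 = 205
n=5,i=5: acc = 205+25 = 230
n=5,i=6: acc = 230+30 = 260
n=5,i=7: acc = 260+35 = 295

295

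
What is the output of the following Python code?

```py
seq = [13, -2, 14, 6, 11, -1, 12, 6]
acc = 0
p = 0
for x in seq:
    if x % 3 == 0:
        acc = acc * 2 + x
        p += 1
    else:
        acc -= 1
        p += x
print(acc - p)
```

x=13: not %3==0, acc = 0-1 = -1; p=13
x=-2: not %3==0, acc = (-1)-1 = -2; p=11
x=14: not %3==0, acc = (-2)-1 = -3; p=25
x=6: %3==0, acc = (-3)*2+6 = 0; p=26
x=11: not %3==0, acc = 0-1 = -1; p=37
x=-1: not %3==0, acc = (-1)-1 = -2; p=36
x=12: %3==0, acc = (-2)*2+12 = 8; p=37
x=6: %3==0, acc = 8*2+6 = 22; p=38
acc-p = 22-38 = -16

-16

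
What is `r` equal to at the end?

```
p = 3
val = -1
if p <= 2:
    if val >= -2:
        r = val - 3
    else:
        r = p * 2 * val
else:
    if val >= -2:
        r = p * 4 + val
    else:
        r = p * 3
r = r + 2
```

13

p=3, val=-1
p <= 2 is False; val >= -2 is True
→ r = p * 4 + val = 11
r = 11+2 = 13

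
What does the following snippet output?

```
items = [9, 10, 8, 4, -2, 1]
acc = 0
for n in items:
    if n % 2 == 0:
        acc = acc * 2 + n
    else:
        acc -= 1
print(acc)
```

n=9: not even, acc = 0-1 = -1
n=10: even, acc = (-1)*2+10 = 8
n=8: even, acc = 8*2+8 = 24
n=4: even, acc = 24*2+4 = 52
n=-2: even, acc = 52*2+(-2) = 102
n=1: not even, acc = 102-1 = 101

101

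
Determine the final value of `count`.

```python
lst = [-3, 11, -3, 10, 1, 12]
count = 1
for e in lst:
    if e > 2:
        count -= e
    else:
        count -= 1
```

-35

e=-3: not >2, count = 1-1 = 0
e=11: >2, count = 0-11 = -11
e=-3: not >2, count = (-11)-1 = -12
e=10: >2, count = (-12)-10 = -22
e=1: not >2, count = (-22)-1 = -23
e=12: >2, count = (-23)-12 = -35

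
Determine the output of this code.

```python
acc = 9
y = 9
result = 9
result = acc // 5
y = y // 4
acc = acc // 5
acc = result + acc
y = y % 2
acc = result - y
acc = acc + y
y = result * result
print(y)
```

result = 9//5 = 1
y = 9//4 = 2
acc = 9//5 = 1
acc = 1+1 = 2
y = 2%2 = 0
acc = 1-0 = 1
acc = 1+0 = 1
y = 1*1 = 1

1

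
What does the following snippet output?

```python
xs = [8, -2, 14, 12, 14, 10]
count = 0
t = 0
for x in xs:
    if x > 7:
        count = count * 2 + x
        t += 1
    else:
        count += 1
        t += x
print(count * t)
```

1026

x=8: >7, count = 0*2+8 = 8; t=1
x=-2: not >7, count = 8+1 = 9; t=-1
x=14: >7, count = 9*2+14 = 32; t=0
x=12: >7, count = 32*2+12 = 76; t=1
x=14: >7, count = 76*2+14 = 166; t=2
x=10: >7, count = 166*2+10 = 342; t=3
count*t = 342*3 = 1026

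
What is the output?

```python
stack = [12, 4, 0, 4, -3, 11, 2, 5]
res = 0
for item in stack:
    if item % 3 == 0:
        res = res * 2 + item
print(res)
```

45

item=12: %3==0, res = 0*2+12 = 12
item=4: not %3==0
item=0: %3==0, res = 12*2+0 = 24
item=4: not %3==0
item=-3: %3==0, res = 24*2+(-3) = 45
item=11: not %3==0
item=2: not %3==0
item=5: not %3==0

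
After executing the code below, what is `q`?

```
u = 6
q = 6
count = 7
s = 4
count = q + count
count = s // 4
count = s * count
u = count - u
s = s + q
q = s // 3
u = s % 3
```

count = 6+7 = 13
count = 4//4 = 1
count = 4*1 = 4
u = 4-6 = -2
s = 4+6 = 10
q = 10//3 = 3
u = 10%3 = 1

3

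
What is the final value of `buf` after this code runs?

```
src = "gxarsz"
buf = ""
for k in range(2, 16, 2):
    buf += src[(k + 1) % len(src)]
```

k=2: add src[3]='r' → 'r'
k=4: add src[5]='z' → 'rz'
k=6: add src[1]='x' → 'rzx'
k=8: add src[3]='r' → 'rzxr'
k=10: add src[5]='z' → 'rzxrz'
k=12: add src[1]='x' → 'rzxrzx'
k=14: add src[3]='r' → 'rzxrzxr'

'rzxrzxr'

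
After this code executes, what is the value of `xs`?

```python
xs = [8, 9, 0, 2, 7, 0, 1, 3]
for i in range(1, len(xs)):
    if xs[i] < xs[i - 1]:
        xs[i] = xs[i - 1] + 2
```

[8, 9, 11, 13, 15, 17, 19, 21]

i=1: 9>=8, unchanged → [8, 9, 0, 2, 7, 0, 1, 3]
i=2: 0<9, xs[2] = 9+2 = 11 → [8, 9, 11, 2, 7, 0, 1, 3]
i=3: 2<11, xs[3] = 11+2 = 13 → [8, 9, 11, 13, 7, 0, 1, 3]
i=4: 7<13, xs[4] = 13+2 = 15 → [8, 9, 11, 13, 15, 0, 1, 3]
i=5: 0<15, xs[5] = 15+2 = 17 → [8, 9, 11, 13, 15, 17, 1, 3]
i=6: 1<17, xs[6] = 17+2 = 19 → [8, 9, 11, 13, 15, 17, 19, 3]
i=7: 3<19, xs[7] = 19+2 = 21 → [8, 9, 11, 13, 15, 17, 19, 21]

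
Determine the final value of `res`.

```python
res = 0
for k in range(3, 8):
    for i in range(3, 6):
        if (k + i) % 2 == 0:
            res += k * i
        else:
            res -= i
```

132

k=3,i=3: even sum, res = 0+9 = 9
k=3,i=4: odd sum, res = 9-4 = 5
k=3,i=5: even sum, res = 5+15 = 20
k=4,i=3: odd sum, res = 20-3 = 17
k=4,i=4: even sum, res = 17+16 = 33
k=4,i=5: odd sum, res = 33-5 = 28
k=5,i=3: even sum, res = 28+15 = 43
k=5,i=4: odd sum, res = 43-4 = 39
k=5,i=5: even sum, res = 39+25 = 64
k=6,i=3: odd sum, res = 64-3 = 61
k=6,i=4: even sum, res = 61+24 = 85
k=6,i=5: odd sum, res = 85-5 = 80
k=7,i=3: even sum, res = 80+21 = 101
k=7,i=4: odd sum, res = 101-4 = 97
k=7,i=5: even sum, res = 97+35 = 132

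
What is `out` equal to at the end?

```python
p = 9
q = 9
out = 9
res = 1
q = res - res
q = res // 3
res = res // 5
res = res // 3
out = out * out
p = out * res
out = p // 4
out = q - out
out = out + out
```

q = 1-1 = 0
q = 1//3 = 0
res = 1//5 = 0
res = 0//3 = 0
out = 9*9 = 81
p = 81*0 = 0
out = 0//4 = 0
out = 0-0 = 0
out = 0+0 = 0

0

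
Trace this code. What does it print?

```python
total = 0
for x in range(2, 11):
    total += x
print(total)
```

x=2: total = 0+2 = 2
x=3: total = 2+3 = 5
x=4: total = 5+4 = 9
x=5: total = 9+5 = 14
x=6: total = 14+6 = 20
x=7: total = 20+7 = 27
x=8: total = 27+8 = 35
x=9: total = 35+9 = 44
x=10: total = 44+10 = 54

54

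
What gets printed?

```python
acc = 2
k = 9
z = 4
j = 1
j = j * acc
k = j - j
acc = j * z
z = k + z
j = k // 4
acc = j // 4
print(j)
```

0

j = 1*2 = 2
k = 2-2 = 0
acc = 2*4 = 8
z = 0+4 = 4
j = 0//4 = 0
acc = 0//4 = 0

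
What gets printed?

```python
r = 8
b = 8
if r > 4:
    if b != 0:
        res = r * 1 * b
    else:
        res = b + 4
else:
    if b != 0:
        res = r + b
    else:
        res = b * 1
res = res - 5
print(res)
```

59

r=8, b=8
r > 4 is True; b != 0 is True
→ res = r * 1 * b = 64
res = 64-5 = 59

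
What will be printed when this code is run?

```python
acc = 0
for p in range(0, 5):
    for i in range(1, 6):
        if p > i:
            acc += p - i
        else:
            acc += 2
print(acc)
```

p=0,i=1: not 0>1, acc = 0+2 = 2
p=0,i=2: not 0>2, acc = 2+2 = 4
p=0,i=3: not 0>3, acc = 4+2 = 6
p=0,i=4: not 0>4, acc = 6+2 = 8
p=0,i=5: not 0>5, acc = 8+2 = 10
p=1,i=1: not 1>1, acc = 10+2 = 12
p=1,i=2: not 1>2, acc = 12+2 = 14
p=1,i=3: not 1>3, acc = 14+2 = 16
p=1,i=4: not 1>4, acc = 16+2 = 18
p=1,i=5: not 1>5, acc = 18+2 = 20
p=2,i=1: 2>1, acc = 20+1 = 21
p=2,i=2: not 2>2, acc = 21+2 = 23
p=2,i=3: not 2>3, acc = 23+2 = 25
p=2,i=4: not 2>4, acc = 25+2 = 27
p=2,i=5: not 2>5, acc = 27+2 = 29
p=3,i=1: 3>1, acc = 29+2 = 31
p=3,i=2: 3>2, acc = 31+1 = 32
p=3,i=3: not 3>3, acc = 32+2 = 34
p=3,i=4: not 3>4, acc = 34+2 = 36
p=3,i=5: not 3>5, acc = 36+2 = 38
p=4,i=1: 4>1, acc = 38+3 = 41
p=4,i=2: 4>2, acc = 41+2 = 43
p=4,i=3: 4>3, acc = 43+1 = 44
p=4,i=4: not 4>4, acc = 44+2 = 46
p=4,i=5: not 4>5, acc = 46+2 = 48

48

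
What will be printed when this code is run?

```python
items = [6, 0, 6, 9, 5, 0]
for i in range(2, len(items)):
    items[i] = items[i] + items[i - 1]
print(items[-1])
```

20

i=2: items[2] = 6+0 = 6 → [6, 0, 6, 9, 5, 0]
i=3: items[3] = 9+6 = 15 → [6, 0, 6, 15, 5, 0]
i=4: items[4] = 5+15 = 20 → [6, 0, 6, 15, 20, 0]
i=5: items[5] = 0+20 = 20 → [6, 0, 6, 15, 20, 20]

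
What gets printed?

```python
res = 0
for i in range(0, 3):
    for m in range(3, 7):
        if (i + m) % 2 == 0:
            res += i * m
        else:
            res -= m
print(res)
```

2

i=0,m=3: odd sum, res = 0-3 = -3
i=0,m=4: even sum, res = (-3)+0 = -3
i=0,m=5: odd sum, res = (-3)-5 = -8
i=0,m=6: even sum, res = (-8)+0 = -8
i=1,m=3: even sum, res = (-8)+3 = -5
i=1,m=4: odd sum, res = (-5)-4 = -9
i=1,m=5: even sum, res = (-9)+5 = -4
i=1,m=6: odd sum, res = (-4)-6 = -10
i=2,m=3: odd sum, res = (-10)-3 = -13
i=2,m=4: even sum, res = (-13)+8 = -5
i=2,m=5: odd sum, res = (-5)-5 = -10
i=2,m=6: even sum, res = (-10)+12 = 2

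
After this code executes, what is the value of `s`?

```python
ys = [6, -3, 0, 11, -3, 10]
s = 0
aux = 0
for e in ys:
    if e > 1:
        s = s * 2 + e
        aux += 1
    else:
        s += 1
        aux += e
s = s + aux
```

e=6: >1, s = 0*2+6 = 6; aux=1
e=-3: not >1, s = 6+1 = 7; aux=-2
e=0: not >1, s = 7+1 = 8; aux=-2
e=11: >1, s = 8*2+11 = 27; aux=-1
e=-3: not >1, s = 27+1 = 28; aux=-4
e=10: >1, s = 28*2+10 = 66; aux=-3
s+aux = 66+(-3) = 63

63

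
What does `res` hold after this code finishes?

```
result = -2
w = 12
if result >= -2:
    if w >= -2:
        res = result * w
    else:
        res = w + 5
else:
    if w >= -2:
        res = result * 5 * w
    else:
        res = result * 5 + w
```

-24

result=-2, w=12
result >= -2 is True; w >= -2 is True
→ res = result * w = -24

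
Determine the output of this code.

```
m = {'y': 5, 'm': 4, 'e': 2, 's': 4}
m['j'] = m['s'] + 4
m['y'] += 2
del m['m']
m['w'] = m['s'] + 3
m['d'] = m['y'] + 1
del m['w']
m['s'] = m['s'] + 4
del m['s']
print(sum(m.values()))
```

25

m['j'] = m['s']+4 = 8 → {'y': 5, 'm': 4, 'e': 2, 's': 4, 'j': 8}
m['y'] = 5+2 = 7 → {'y': 7, 'm': 4, 'e': 2, 's': 4, 'j': 8}
del 'm' → {'y': 7, 'e': 2, 's': 4, 'j': 8}
m['w'] = m['s']+3 = 7 → {'y': 7, 'e': 2, 's': 4, 'j': 8, 'w': 7}
m['d'] = m['y']+1 = 8 → {'y': 7, 'e': 2, 's': 4, 'j': 8, 'w': 7, 'd': 8}
del 'w' → {'y': 7, 'e': 2, 's': 4, 'j': 8, 'd': 8}
m['s'] = m['s']+4 = 8 → {'y': 7, 'e': 2, 's': 8, 'j': 8, 'd': 8}
del 's' → {'y': 7, 'e': 2, 'j': 8, 'd': 8}
sum of values = 25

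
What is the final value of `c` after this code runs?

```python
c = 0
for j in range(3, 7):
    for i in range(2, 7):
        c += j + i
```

j=3,i=2: c = 0+5 = 5
j=3,i=3: c = 5+6 = 11
j=3,i=4: c = 11+7 = 18
j=3,i=5: c = 18+8 = 26
j=3,i=6: c = 26+9 = 35
j=4,i=2: c = 35+6 = 41
j=4,i=3: c = 41+7 = 48
j=4,i=4: c = 48+8 = 56
j=4,i=5: c = 56+9 = 65
j=4,i=6: c = 65+10 = 75
j=5,i=2: c = 75+7 = 82
j=5,i=3: c = 82+8 = 90
j=5,i=4: c = 90+9 = 99
j=5,i=5: c = 99+10 = 109
j=5,i=6: c = 109+11 = 120
j=6,i=2: c = 120+8 = 128
j=6,i=3: c = 128+9 = 137
j=6,i=4: c = 137+10 = 147
j=6,i=5: c = 147+11 = 158
j=6,i=6: c = 158+12 = 170

170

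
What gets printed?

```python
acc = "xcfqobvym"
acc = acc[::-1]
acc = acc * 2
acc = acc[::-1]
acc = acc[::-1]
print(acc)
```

myvboqfcxmyvboqfcx

reverse → 'myvboqfcx'
repeat ×2 → 'myvboqfcxmyvboqfcx'
reverse → 'xcfqobvymxcfqobvym'
reverse → 'myvboqfcxmyvboqfcx'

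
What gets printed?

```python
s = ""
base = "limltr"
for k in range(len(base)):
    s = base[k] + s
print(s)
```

rtlmil

k=0: prepend 'l' → 'l'
k=1: prepend 'i' → 'il'
k=2: prepend 'm' → 'mil'
k=3: prepend 'l' → 'lmil'
k=4: prepend 't' → 'tlmil'
k=5: prepend 'r' → 'rtlmil'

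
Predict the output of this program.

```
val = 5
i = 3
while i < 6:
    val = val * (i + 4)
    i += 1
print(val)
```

i=3: val = 5*7 = 35
i=4: val = 35*8 = 280
i=5: val = 280*9 = 2520

2520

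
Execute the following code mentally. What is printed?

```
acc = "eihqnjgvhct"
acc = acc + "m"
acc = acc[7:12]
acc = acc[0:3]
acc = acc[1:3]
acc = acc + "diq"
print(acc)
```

hcdiq

+ 'm' → 'eihqnjgvhctm'
slice [7:12] → 'vhctm'
slice [0:3] → 'vhc'
slice [1:3] → 'hc'
+ 'diq' → 'hcdiq'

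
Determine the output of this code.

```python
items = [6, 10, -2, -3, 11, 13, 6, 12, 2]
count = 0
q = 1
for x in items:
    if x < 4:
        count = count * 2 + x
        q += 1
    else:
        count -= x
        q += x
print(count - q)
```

x=6: not <4, count = 0-6 = -6; q=7
x=10: not <4, count = (-6)-10 = -16; q=17
x=-2: <4, count = (-16)*2+(-2) = -34; q=18
x=-3: <4, count = (-34)*2+(-3) = -71; q=19
x=11: not <4, count = (-71)-11 = -82; q=30
x=13: not <4, count = (-82)-13 = -95; q=43
x=6: not <4, count = (-95)-6 = -101; q=49
x=12: not <4, count = (-101)-12 = -113; q=61
x=2: <4, count = (-113)*2+2 = -224; q=62
count-q = (-224)-62 = -286

-286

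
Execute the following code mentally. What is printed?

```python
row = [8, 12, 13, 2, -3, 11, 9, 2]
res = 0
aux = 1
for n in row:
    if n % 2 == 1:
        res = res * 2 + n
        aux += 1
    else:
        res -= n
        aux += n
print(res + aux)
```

n=8: not odd, res = 0-8 = -8; aux=9
n=12: not odd, res = (-8)-12 = -20; aux=21
n=13: odd, res = (-20)*2+13 = -27; aux=22
n=2: not odd, res = (-27)-2 = -29; aux=24
n=-3: odd, res = (-29)*2+(-3) = -61; aux=25
n=11: odd, res = (-61)*2+11 = -111; aux=26
n=9: odd, res = (-111)*2+9 = -213; aux=27
n=2: not odd, res = (-213)-2 = -215; aux=29
res+aux = (-215)+29 = -186

-186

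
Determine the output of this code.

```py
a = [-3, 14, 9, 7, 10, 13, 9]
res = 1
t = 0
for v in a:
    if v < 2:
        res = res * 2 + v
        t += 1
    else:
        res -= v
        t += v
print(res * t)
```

-3969

v=-3: <2, res = 1*2+(-3) = -1; t=1
v=14: not <2, res = (-1)-14 = -15; t=15
v=9: not <2, res = (-15)-9 = -24; t=24
v=7: not <2, res = (-24)-7 = -31; t=31
v=10: not <2, res = (-31)-10 = -41; t=41
v=13: not <2, res = (-41)-13 = -54; t=54
v=9: not <2, res = (-54)-9 = -63; t=63
res*t = (-63)*63 = -3969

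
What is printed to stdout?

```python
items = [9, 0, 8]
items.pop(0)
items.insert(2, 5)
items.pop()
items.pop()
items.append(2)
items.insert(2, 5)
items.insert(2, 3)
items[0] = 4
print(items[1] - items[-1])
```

pop(0) removes 9 → [0, 8]
insert 5 at 2 → [0, 8, 5]
pop() removes 5 → [0, 8]
pop() removes 8 → [0]
append 2 → [0, 2]
insert 5 at 2 → [0, 2, 5]
insert 3 at 2 → [0, 2, 3, 5]
items[0] = 4 → [4, 2, 3, 5]
items[1]-items[-1] = 2-5 = -3

-3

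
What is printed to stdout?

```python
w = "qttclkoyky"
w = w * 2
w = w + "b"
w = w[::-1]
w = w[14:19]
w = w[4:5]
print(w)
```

repeat ×2 → 'qttclkoykyqttclkoyky'
+ 'b' → 'qttclkoykyqttclkoykyb'
reverse → 'bykyoklcttqykyoklcttq'
slice [14:19] → 'oklct'
slice [4:5] → 't'

t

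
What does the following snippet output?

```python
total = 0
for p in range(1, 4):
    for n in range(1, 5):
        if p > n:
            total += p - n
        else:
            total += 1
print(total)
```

13

p=1,n=1: not 1>1, total = 0+1 = 1
p=1,n=2: not 1>2, total = 1+1 = 2
p=1,n=3: not 1>3, total = 2+1 = 3
p=1,n=4: not 1>4, total = 3+1 = 4
p=2,n=1: 2>1, total = 4+1 = 5
p=2,n=2: not 2>2, total = 5+1 = 6
p=2,n=3: not 2>3, total = 6+1 = 7
p=2,n=4: not 2>4, total = 7+1 = 8
p=3,n=1: 3>1, total = 8+2 = 10
p=3,n=2: 3>2, total = 10+1 = 11
p=3,n=3: not 3>3, total = 11+1 = 12
p=3,n=4: not 3>4, total = 12+1 = 13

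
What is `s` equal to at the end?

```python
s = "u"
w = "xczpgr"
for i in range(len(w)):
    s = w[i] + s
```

i=0: prepend 'x' → 'xu'
i=1: prepend 'c' → 'cxu'
i=2: prepend 'z' → 'zcxu'
i=3: prepend 'p' → 'pzcxu'
i=4: prepend 'g' → 'gpzcxu'
i=5: prepend 'r' → 'rgpzcxu'

'rgpzcxu'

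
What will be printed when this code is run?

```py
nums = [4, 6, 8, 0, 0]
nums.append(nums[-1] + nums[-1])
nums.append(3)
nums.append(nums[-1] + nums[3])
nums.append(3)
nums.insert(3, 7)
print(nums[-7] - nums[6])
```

7

append nums[-1]+nums[-1] = 0+0 = 0 → [4, 6, 8, 0, 0, 0]
append 3 → [4, 6, 8, 0, 0, 0, 3]
append nums[-1]+nums[3] = 3+0 = 3 → [4, 6, 8, 0, 0, 0, 3, 3]
append 3 → [4, 6, 8, 0, 0, 0, 3, 3, 3]
insert 7 at 3 → [4, 6, 8, 7, 0, 0, 0, 3, 3, 3]
nums[-7]-nums[6] = 7-0 = 7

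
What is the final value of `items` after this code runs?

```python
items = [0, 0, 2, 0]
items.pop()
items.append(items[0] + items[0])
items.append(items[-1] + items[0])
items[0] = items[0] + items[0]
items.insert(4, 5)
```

pop() removes 0 → [0, 0, 2]
append items[0]+items[0] = 0+0 = 0 → [0, 0, 2, 0]
append items[-1]+items[0] = 0+0 = 0 → [0, 0, 2, 0, 0]
items[0] = items[0]+items[0] = 0+0 = 0 → [0, 0, 2, 0, 0]
insert 5 at 4 → [0, 0, 2, 0, 5, 0]

[0, 0, 2, 0, 5, 0]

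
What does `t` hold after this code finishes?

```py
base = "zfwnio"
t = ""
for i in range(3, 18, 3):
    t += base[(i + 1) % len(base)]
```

'ififi'

i=3: add base[4]='i' → 'i'
i=6: add base[1]='f' → 'if'
i=9: add base[4]='i' → 'ifi'
i=12: add base[1]='f' → 'ifif'
i=15: add base[4]='i' → 'ififi'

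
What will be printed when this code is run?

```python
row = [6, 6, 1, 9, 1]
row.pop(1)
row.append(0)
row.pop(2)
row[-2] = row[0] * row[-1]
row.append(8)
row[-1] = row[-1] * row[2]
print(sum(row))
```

pop(1) removes 6 → [6, 1, 9, 1]
append 0 → [6, 1, 9, 1, 0]
pop(2) removes 9 → [6, 1, 1, 0]
row[-2] = row[0]*row[-1] = 6*0 = 0 → [6, 1, 0, 0]
append 8 → [6, 1, 0, 0, 8]
row[-1] = row[-1]*row[2] = 8*0 = 0 → [6, 1, 0, 0, 0]
sum = 7

7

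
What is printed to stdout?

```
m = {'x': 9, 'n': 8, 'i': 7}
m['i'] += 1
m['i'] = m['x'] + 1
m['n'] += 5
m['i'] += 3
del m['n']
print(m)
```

m['i'] = 7+1 = 8 → {'x': 9, 'n': 8, 'i': 8}
m['i'] = m['x']+1 = 10 → {'x': 9, 'n': 8, 'i': 10}
m['n'] = 8+5 = 13 → {'x': 9, 'n': 13, 'i': 10}
m['i'] = 10+3 = 13 → {'x': 9, 'n': 13, 'i': 13}
del 'n' → {'x': 9, 'i': 13}

{'x': 9, 'i': 13}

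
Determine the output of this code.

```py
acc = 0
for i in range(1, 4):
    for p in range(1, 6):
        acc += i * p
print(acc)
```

90

i=1,p=1: acc = 0+1 = 1
i=1,p=2: acc = 1+2 = 3
i=1,p=3: acc = 3+3 = 6
i=1,p=4: acc = 6+4 = 10
i=1,p=5: acc = 10+5 = 15
i=2,p=1: acc = 15+2 = 17
i=2,p=2: acc = 17+4 = 21
i=2,p=3: acc = 21+6 = 27
i=2,p=4: acc = 27+8 = 35
i=2,p=5: acc = 35+10 = 45
i=3,p=1: acc = 45+3 = 48
i=3,p=2: acc = 48+6 = 54
i=3,p=3: acc = 54+9 = 63
i=3,p=4: acc = 63+12 = 75
i=3,p=5: acc = 75+15 = 90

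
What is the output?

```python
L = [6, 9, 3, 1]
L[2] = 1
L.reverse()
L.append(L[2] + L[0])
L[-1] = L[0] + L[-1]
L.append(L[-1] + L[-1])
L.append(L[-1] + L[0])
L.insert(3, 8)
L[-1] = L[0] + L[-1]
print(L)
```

L[2] = 1 → [6, 9, 1, 1]
reverse → [1, 1, 9, 6]
append L[2]+L[0] = 9+1 = 10 → [1, 1, 9, 6, 10]
L[-1] = L[0]+L[-1] = 1+10 = 11 → [1, 1, 9, 6, 11]
append L[-1]+L[-1] = 11+11 = 22 → [1, 1, 9, 6, 11, 22]
append L[-1]+L[0] = 22+1 = 23 → [1, 1, 9, 6, 11, 22, 23]
insert 8 at 3 → [1, 1, 9, 8, 6, 11, 22, 23]
L[-1] = L[0]+L[-1] = 1+23 = 24 → [1, 1, 9, 8, 6, 11, 22, 24]

[1, 1, 9, 8, 6, 11, 22, 24]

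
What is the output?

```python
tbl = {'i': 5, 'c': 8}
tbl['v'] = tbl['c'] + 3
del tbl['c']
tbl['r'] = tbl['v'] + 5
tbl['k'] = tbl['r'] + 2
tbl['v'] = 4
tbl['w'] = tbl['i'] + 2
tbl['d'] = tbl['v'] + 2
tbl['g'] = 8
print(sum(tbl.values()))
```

tbl['v'] = tbl['c']+3 = 11 → {'i': 5, 'c': 8, 'v': 11}
del 'c' → {'i': 5, 'v': 11}
tbl['r'] = tbl['v']+5 = 16 → {'i': 5, 'v': 11, 'r': 16}
tbl['k'] = tbl['r']+2 = 18 → {'i': 5, 'v': 11, 'r': 16, 'k': 18}
tbl['v'] = 4 → {'i': 5, 'v': 4, 'r': 16, 'k': 18}
tbl['w'] = tbl['i']+2 = 7 → {'i': 5, 'v': 4, 'r': 16, 'k': 18, 'w': 7}
tbl['d'] = tbl['v']+2 = 6 → {'i': 5, 'v': 4, 'r': 16, 'k': 18, 'w': 7, 'd': 6}
tbl['g'] = 8 → {'i': 5, 'v': 4, 'r': 16, 'k': 18, 'w': 7, 'd': 6, 'g': 8}
sum of values = 64

64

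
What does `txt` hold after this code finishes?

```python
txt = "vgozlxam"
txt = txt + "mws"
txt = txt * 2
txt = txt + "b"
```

+ 'mws' → 'vgozlxammws'
repeat ×2 → 'vgozlxammwsvgozlxammws'
+ 'b' → 'vgozlxammwsvgozlxammwsb'

'vgozlxammwsvgozlxammwsb'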